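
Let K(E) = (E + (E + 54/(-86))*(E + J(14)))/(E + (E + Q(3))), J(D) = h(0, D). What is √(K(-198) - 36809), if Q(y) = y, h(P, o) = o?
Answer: I*√1170909780731/5633 ≈ 192.1*I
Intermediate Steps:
J(D) = D
K(E) = (E + (14 + E)*(-27/43 + E))/(3 + 2*E) (K(E) = (E + (E + 54/(-86))*(E + 14))/(E + (E + 3)) = (E + (E + 54*(-1/86))*(14 + E))/(E + (3 + E)) = (E + (E - 27/43)*(14 + E))/(3 + 2*E) = (E + (-27/43 + E)*(14 + E))/(3 + 2*E) = (E + (14 + E)*(-27/43 + E))/(3 + 2*E))
√(K(-198) - 36809) = √((-378 + 43*(-198)² + 618*(-198))/(43*(3 + 2*(-198))) - 36809) = √((-378 + 43*39204 - 122364)/(43*(3 - 396)) - 36809) = √((1/43)*(-378 + 1685772 - 122364)/(-393) - 36809) = √((1/43)*(-1/393)*1563030 - 36809) = √(-521010/5633 - 36809) = √(-207866107/5633) = I*√1170909780731/5633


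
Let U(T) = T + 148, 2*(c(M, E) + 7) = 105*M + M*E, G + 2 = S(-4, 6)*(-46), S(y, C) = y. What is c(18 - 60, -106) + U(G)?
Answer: 344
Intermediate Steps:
G = 182 (G = -2 - 4*(-46) = -2 + 184 = 182)
c(M, E) = -7 + 105*M/2 + E*M/2 (c(M, E) = -7 + (105*M + M*E)/2 = -7 + (105*M + E*M)/2 = -7 + (105*M/2 + E*M/2) = -7 + 105*M/2 + E*M/2)
U(T) = 148 + T
c(18 - 60, -106) + U(G) = (-7 + 105*(18 - 60)/2 + (½)*(-106)*(18 - 60)) + (148 + 182) = (-7 + (105/2)*(-42) + (½)*(-106)*(-42)) + 330 = (-7 - 2205 + 2226) + 330 = 14 + 330 = 344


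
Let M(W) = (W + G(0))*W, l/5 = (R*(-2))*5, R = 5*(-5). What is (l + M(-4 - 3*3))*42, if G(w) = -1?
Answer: 60144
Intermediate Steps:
R = -25
l = 1250 (l = 5*(-25*(-2)*5) = 5*(50*5) = 5*250 = 1250)
M(W) = W*(-1 + W) (M(W) = (W - 1)*W = (-1 + W)*W = W*(-1 + W))
(l + M(-4 - 3*3))*42 = (1250 + (-4 - 3*3)*(-1 + (-4 - 3*3)))*42 = (1250 + (-4 - 9)*(-1 + (-4 - 9)))*42 = (1250 - 13*(-1 - 13))*42 = (1250 - 13*(-14))*42 = (1250 + 182)*42 = 1432*42 = 60144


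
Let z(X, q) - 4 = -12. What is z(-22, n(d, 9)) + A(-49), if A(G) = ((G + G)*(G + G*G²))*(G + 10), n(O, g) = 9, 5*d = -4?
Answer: -449841764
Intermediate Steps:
d = -⅘ (d = (⅕)*(-4) = -⅘ ≈ -0.80000)
z(X, q) = -8 (z(X, q) = 4 - 12 = -8)
A(G) = 2*G*(10 + G)*(G + G³) (A(G) = ((2*G)*(G + G³))*(10 + G) = (2*G*(G + G³))*(10 + G) = 2*G*(10 + G)*(G + G³))
z(-22, n(d, 9)) + A(-49) = -8 + 2*(-49)²*(10 - 49 + (-49)³ + 10*(-49)²) = -8 + 2*2401*(10 - 49 - 117649 + 10*2401) = -8 + 2*2401*(10 - 49 - 117649 + 24010) = -8 + 2*2401*(-93678) = -8 - 449841756 = -449841764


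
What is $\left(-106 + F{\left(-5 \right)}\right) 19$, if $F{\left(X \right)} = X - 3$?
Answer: $-2166$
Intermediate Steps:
$F{\left(X \right)} = -3 + X$
$\left(-106 + F{\left(-5 \right)}\right) 19 = \left(-106 - 8\right) 19 = \left(-114\right) 19 = -2166$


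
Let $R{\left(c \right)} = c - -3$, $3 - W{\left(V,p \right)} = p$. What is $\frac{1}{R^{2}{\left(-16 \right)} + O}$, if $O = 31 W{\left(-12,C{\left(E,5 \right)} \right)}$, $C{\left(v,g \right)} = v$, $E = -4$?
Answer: $\frac{1}{386} \approx 0.0025907$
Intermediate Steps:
$W{\left(V,p \right)} = 3 - p$
$R{\left(c \right)} = 3 + c$ ($R{\left(c \right)} = c + 3 = 3 + c$)
$O = 217$ ($O = 31 \left(3 - -4\right) = 31 \left(3 + 4\right) = 31 \cdot 7 = 217$)
$\frac{1}{R^{2}{\left(-16 \right)} + O} = \frac{1}{\left(3 - 16\right)^{2} + 217} = \frac{1}{\left(-13\right)^{2} + 217} = \frac{1}{169 + 217} = \frac{1}{386}$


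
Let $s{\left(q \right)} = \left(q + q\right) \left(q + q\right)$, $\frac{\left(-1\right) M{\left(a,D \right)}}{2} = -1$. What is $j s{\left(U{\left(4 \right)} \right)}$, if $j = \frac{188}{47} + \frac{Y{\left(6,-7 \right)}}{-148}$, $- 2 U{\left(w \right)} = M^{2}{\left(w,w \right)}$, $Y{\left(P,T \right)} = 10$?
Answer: $\frac{2328}{37} \approx 62.919$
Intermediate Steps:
$M{\left(a,D \right)} = 2$ ($M{\left(a,D \right)} = \left(-2\right) \left(-1\right) = 2$)
$U{\left(w \right)} = -2$ ($U{\left(w \right)} = - \frac{2^{2}}{2} = \left(- \frac{1}{2}\right) 4 = -2$)
$s{\left(q \right)} = 4 q^{2}$ ($s{\left(q \right)} = 2 q 2 q = 4 q^{2}$)
$j = \frac{291}{74}$ ($j = \frac{188}{47} + \frac{10}{-148} = 188 \cdot \frac{1}{47} + 10 \left(- \frac{1}{148}\right) = 4 - \frac{5}{74} = \frac{291}{74} \approx 3.9324$)
$j s{\left(U{\left(4 \right)} \right)} = \frac{291 \cdot 4 \left(-2\right)^{2}}{74} = \frac{291 \cdot 4 \cdot 4}{74} = \frac{291}{74} \cdot 16 = \frac{2328}{37}$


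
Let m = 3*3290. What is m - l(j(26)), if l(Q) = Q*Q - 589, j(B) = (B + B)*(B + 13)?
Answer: -4102325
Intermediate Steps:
j(B) = 2*B*(13 + B) (j(B) = (2*B)*(13 + B) = 2*B*(13 + B))
m = 9870
l(Q) = -589 + Q² (l(Q) = Q² - 589 = -589 + Q²)
m - l(j(26)) = 9870 - (-589 + (2*26*(13 + 26))²) = 9870 - (-589 + (2*26*39)²) = 9870 - (-589 + 2028²) = 9870 - (-589 + 4112784) = 9870 - 1*4112195 = 9870 - 4112195 = -4102325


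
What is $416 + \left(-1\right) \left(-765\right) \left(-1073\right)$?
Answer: $-820429$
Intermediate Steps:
$416 + \left(-1\right) \left(-765\right) \left(-1073\right) = 416 + 765 \left(-1073\right) = 416 - 820845 = -820429$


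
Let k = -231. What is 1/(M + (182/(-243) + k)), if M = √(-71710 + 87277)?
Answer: -13684545/2252163442 - 59049*√15567/2252163442 ≈ -0.0093474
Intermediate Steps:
M = √15567 ≈ 124.77
1/(M + (182/(-243) + k)) = 1/(√15567 + (182/(-243) - 231)) = 1/(√15567 + (-1/243*182 - 231)) = 1/(√15567 + (-182/243 - 231)) = 1/(√15567 - 56315/243) = 1/(-56315/243 + √15567)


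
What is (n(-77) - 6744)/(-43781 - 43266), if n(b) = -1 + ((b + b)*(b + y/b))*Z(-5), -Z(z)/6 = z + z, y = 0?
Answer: -704735/87047 ≈ -8.0960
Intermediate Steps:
Z(z) = -12*z (Z(z) = -6*(z + z) = -12*z)
n(b) = -1 + 120*b² (n(b) = -1 + ((b + b)*(b + 0/b))*(-12*(-5)) = -1 + ((2*b)*(b + 0))*60 = -1 + ((2*b)*b)*60 = -1 + (2*b²)*60 = -1 + 120*b²)
(n(-77) - 6744)/(-43781 - 43266) = ((-1 + 120*(-77)²) - 6744)/(-43781 - 43266) = ((-1 + 120*5929) - 6744)/(-87047) = ((-1 + 711480) - 6744)*(-1/87047) = (711479 - 6744)*(-1/87047) = 704735*(-1/87047) = -704735/87047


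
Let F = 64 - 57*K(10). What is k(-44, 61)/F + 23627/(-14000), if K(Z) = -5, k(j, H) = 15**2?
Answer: -5095823/4886000 ≈ -1.0429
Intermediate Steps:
k(j, H) = 225
F = 349 (F = 64 - 57*(-5) = 64 + 285 = 349)
k(-44, 61)/F + 23627/(-14000) = 225/349 + 23627/(-14000) = 225*(1/349) + 23627*(-1/14000) = 225/349 - 23627/14000 = -5095823/4886000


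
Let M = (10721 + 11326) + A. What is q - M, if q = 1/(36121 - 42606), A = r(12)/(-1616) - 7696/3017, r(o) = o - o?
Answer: -431305050972/19565245 ≈ -22044.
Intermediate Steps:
r(o) = 0
A = -7696/3017 (A = 0/(-1616) - 7696/3017 = 0*(-1/1616) - 7696*1/3017 = 0 - 7696/3017 = -7696/3017 ≈ -2.5509)
q = -1/6485 (q = 1/(-6485) = -1/6485 ≈ -0.00015420)
M = 66508103/3017 (M = (10721 + 11326) - 7696/3017 = 22047 - 7696/3017 = 66508103/3017 ≈ 22044.)
q - M = -1/6485 - 1*66508103/3017 = -1/6485 - 66508103/3017 = -431305050972/19565245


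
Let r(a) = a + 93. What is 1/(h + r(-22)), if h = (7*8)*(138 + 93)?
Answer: 1/13007 ≈ 7.6882e-5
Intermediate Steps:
r(a) = 93 + a
h = 12936 (h = 56*231 = 12936)
1/(h + r(-22)) = 1/(12936 + (93 - 22)) = 1/(12936 + 71) = 1/13007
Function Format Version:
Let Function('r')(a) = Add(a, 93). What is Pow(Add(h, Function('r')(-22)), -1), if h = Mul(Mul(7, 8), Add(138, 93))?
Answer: Rational(1, 13007) ≈ 7.6882e-5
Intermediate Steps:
Function('r')(a) = Add(93, a)
h = 12936 (h = Mul(56, 231) = 12936)
Pow(Add(h, Function('r')(-22)), -1) = Pow(Add(12936, Add(93, -22)), -1) = Pow(Add(12936, 71), -1) = Pow(13007, -1) = Rational(1, 13007)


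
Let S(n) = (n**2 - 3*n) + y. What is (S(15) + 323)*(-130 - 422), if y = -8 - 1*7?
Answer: -269376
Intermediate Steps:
y = -15 (y = -8 - 7 = -15)
S(n) = -15 + n**2 - 3*n (S(n) = (n**2 - 3*n) - 15 = -15 + n**2 - 3*n)
(S(15) + 323)*(-130 - 422) = ((-15 + 15**2 - 3*15) + 323)*(-130 - 422) = ((-15 + 225 - 45) + 323)*(-552) = (165 + 323)*(-552) = 488*(-552) = -269376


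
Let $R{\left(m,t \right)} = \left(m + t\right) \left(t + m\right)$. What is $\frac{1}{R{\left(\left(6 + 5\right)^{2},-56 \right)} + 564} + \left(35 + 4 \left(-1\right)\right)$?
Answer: $\frac{148460}{4789} \approx 31.0$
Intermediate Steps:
$R{\left(m,t \right)} = \left(m + t\right)^{2}$ ($R{\left(m,t \right)} = \left(m + t\right) \left(m + t\right) = \left(m + t\right)^{2}$)
$\frac{1}{R{\left(\left(6 + 5\right)^{2},-56 \right)} + 564} + \left(35 + 4 \left(-1\right)\right) = \frac{1}{\left(\left(6 + 5\right)^{2} - 56\right)^{2} + 564} + \left(35 + 4 \left(-1\right)\right) = \frac{1}{\left(11^{2} - 56\right)^{2} + 564} + \left(35 - 4\right) = \frac{1}{\left(121 - 56\right)^{2} + 564} + 31 = \frac{1}{65^{2} + 564} + 31 = \frac{1}{4225 + 564} + 31 = \frac{1}{4789} + 31 = \frac{148460}{4789}$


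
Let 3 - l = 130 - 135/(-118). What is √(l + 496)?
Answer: 3*√569114/118 ≈ 19.180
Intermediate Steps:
l = -15121/118 (l = 3 - (130 - 135/(-118)) = 3 - (130 - 135*(-1)/118) = 3 - (130 - 1*(-135/118)) = 3 - (130 + 135/118) = 3 - 1*15475/118 = 3 - 15475/118 = -15121/118 ≈ -128.14)
√(l + 496) = √(-15121/118 + 496) = √(43407/118) = 3*√569114/118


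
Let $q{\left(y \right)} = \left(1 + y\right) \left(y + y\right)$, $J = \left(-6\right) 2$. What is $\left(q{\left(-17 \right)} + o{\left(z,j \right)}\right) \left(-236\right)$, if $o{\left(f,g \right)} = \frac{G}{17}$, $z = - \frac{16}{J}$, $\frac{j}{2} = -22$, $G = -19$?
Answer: $- \frac{2178044}{17} \approx -1.2812 \cdot 10^{5}$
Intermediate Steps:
$j = -44$ ($j = 2 \left(-22\right) = -44$)
$J = -12$
$q{\left(y \right)} = 2 y \left(1 + y\right)$ ($q{\left(y \right)} = \left(1 + y\right) 2 y = 2 y \left(1 + y\right)$)
$z = \frac{4}{3}$ ($z = - \frac{16}{-12} = \left(-16\right) \left(- \frac{1}{12}\right) = \frac{4}{3} \approx 1.3333$)
$o{\left(f,g \right)} = - \frac{19}{17}$
$\left(q{\left(-17 \right)} + o{\left(z,j \right)}\right) \left(-236\right) = \left(2 \left(-17\right) \left(1 - 17\right) - \frac{19}{17}\right) \left(-236\right) = \left(2 \left(-17\right) \left(-16\right) - \frac{19}{17}\right) \left(-236\right) = \left(544 - \frac{19}{17}\right) \left(-236\right) = \frac{9229}{17} \left(-236\right) = - \frac{2178044}{17}$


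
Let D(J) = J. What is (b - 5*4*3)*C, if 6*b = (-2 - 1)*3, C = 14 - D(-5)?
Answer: -2337/2 ≈ -1168.5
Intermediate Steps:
C = 19 (C = 14 - 1*(-5) = 14 + 5 = 19)
b = -3/2 (b = ((-2 - 1)*3)/6 = (-3*3)/6 = (⅙)*(-9) = -3/2 ≈ -1.5000)
(b - 5*4*3)*C = (-3/2 - 5*4*3)*19 = (-3/2 - 20*3)*19 = (-3/2 - 60)*19 = -123/2*19 = -2337/2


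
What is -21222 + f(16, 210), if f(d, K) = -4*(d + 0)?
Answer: -21286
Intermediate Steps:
f(d, K) = -4*d
-21222 + f(16, 210) = -21222 - 4*16 = -21222 - 64 = -21286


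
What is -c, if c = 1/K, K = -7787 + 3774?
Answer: 1/4013 ≈ 0.00024919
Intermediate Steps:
K = -4013
c = -1/4013 (c = 1/(-4013) = -1/4013 ≈ -0.00024919)
-c = -1*(-1/4013) = 1/4013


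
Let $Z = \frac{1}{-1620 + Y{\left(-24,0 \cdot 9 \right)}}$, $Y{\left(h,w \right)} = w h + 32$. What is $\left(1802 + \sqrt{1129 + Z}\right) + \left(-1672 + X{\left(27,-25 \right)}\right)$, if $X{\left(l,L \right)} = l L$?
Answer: $-545 + \frac{\sqrt{711761847}}{794} \approx -511.4$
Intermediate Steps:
$X{\left(l,L \right)} = L l$
$Y{\left(h,w \right)} = 32 + h w$ ($Y{\left(h,w \right)} = h w + 32 = 32 + h w$)
$Z = - \frac{1}{1588}$ ($Z = \frac{1}{-1620 + \left(32 - 24 \cdot 0 \cdot 9\right)} = \frac{1}{-1620 + \left(32 - 0\right)} = \frac{1}{-1620 + \left(32 + 0\right)} = \frac{1}{-1620 + 32} = \frac{1}{-1588} = - \frac{1}{1588} \approx -0.00062972$)
$\left(1802 + \sqrt{1129 + Z}\right) + \left(-1672 + X{\left(27,-25 \right)}\right) = \left(1802 + \sqrt{1129 - \frac{1}{1588}}\right) - 2347 = \left(1802 + \sqrt{\frac{1792851}{1588}}\right) - 2347 = \left(1802 + \frac{\sqrt{711761847}}{794}\right) - 2347 = -545 + \frac{\sqrt{711761847}}{794}$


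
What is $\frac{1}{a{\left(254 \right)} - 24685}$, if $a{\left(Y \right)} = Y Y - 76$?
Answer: $\frac{1}{39755} \approx 2.5154 \cdot 10^{-5}$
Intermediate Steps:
$a{\left(Y \right)} = -76 + Y^{2}$ ($a{\left(Y \right)} = Y^{2} - 76 = -76 + Y^{2}$)
$\frac{1}{a{\left(254 \right)} - 24685} = \frac{1}{\left(-76 + 254^{2}\right) - 24685} = \frac{1}{\left(-76 + 64516\right) - 24685} = \frac{1}{64440 - 24685} = \frac{1}{39755}$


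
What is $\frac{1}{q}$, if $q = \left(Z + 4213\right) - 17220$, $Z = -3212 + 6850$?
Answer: $- \frac{1}{9369} \approx -0.00010673$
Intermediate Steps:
$Z = 3638$
$q = -9369$ ($q = \left(3638 + 4213\right) - 17220 = 7851 - 17220 = -9369$)
$\frac{1}{q} = \frac{1}{-9369} = - \frac{1}{9369}$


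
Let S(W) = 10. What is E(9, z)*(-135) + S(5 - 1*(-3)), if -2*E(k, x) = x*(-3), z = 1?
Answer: -385/2 ≈ -192.50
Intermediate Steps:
E(k, x) = 3*x/2 (E(k, x) = -x*(-3)/2 = -(-3)*x/2 = 3*x/2)
E(9, z)*(-135) + S(5 - 1*(-3)) = ((3/2)*1)*(-135) + 10 = (3/2)*(-135) + 10 = -405/2 + 10 = -385/2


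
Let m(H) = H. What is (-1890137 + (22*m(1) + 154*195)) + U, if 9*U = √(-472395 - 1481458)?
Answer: -1860085 + I*√1953853/9 ≈ -1.8601e+6 + 155.31*I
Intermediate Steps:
U = I*√1953853/9 (U = √(-472395 - 1481458)/9 = √(-1953853)/9 = (I*√1953853)/9 = I*√1953853/9 ≈ 155.31*I)
(-1890137 + (22*m(1) + 154*195)) + U = (-1890137 + (22*1 + 154*195)) + I*√1953853/9 = (-1890137 + (22 + 30030)) + I*√1953853/9 = (-1890137 + 30052) + I*√1953853/9 = -1860085 + I*√1953853/9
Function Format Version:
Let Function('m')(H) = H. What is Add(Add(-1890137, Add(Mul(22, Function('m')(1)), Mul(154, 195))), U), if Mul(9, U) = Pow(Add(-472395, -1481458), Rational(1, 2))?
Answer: Add(-1860085, Mul(Rational(1, 9), I, Pow(1953853, Rational(1, 2)))) ≈ Add(-1.8601e+6, Mul(155.31, I))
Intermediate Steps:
U = Mul(Rational(1, 9), I, Pow(1953853, Rational(1, 2))) (U = Mul(Rational(1, 9), Pow(Add(-472395, -1481458), Rational(1, 2))) = Mul(Rational(1, 9), Pow(-1953853, Rational(1, 2))) = Mul(Rational(1, 9), Mul(I, Pow(1953853, Rational(1, 2)))) = Mul(Rational(1, 9), I, Pow(1953853, Rational(1, 2))) ≈ Mul(155.31, I))
Add(Add(-1890137, Add(Mul(22, Function('m')(1)), Mul(154, 195))), U) = Add(Add(-1890137, Add(Mul(22, 1), Mul(154, 195))), Mul(Rational(1, 9), I, Pow(1953853, Rational(1, 2)))) = Add(Add(-1890137, Add(22, 30030)), Mul(Rational(1, 9), I, Pow(1953853, Rational(1, 2)))) = Add(Add(-1890137, 30052), Mul(Rational(1, 9), I, Pow(1953853, Rational(1, 2)))) = Add(-1860085, Mul(Rational(1, 9), I, Pow(1953853, Rational(1, 2))))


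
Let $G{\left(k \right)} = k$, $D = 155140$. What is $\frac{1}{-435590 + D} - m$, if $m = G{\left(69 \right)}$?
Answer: $- \frac{19351051}{280450} \approx -69.0$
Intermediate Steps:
$m = 69$
$\frac{1}{-435590 + D} - m = \frac{1}{-435590 + 155140} - 69 = \frac{1}{-280450} - 69 = - \frac{1}{280450} - 69 = - \frac{19351051}{280450}$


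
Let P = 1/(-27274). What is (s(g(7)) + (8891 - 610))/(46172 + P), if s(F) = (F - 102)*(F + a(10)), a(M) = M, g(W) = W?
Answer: 181808484/1259295127 ≈ 0.14437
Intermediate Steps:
P = -1/27274 ≈ -3.6665e-5
s(F) = (-102 + F)*(10 + F) (s(F) = (F - 102)*(F + 10) = (-102 + F)*(10 + F))
(s(g(7)) + (8891 - 610))/(46172 + P) = ((-1020 + 7² - 92*7) + (8891 - 610))/(46172 - 1/27274) = ((-1020 + 49 - 644) + 8281)/(1259295127/27274) = (-1615 + 8281)*(27274/1259295127) = 6666*(27274/1259295127) = 181808484/1259295127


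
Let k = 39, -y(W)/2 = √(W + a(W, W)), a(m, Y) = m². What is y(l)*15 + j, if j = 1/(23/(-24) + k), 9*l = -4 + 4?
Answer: 24/913 ≈ 0.026287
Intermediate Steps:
l = 0 (l = (-4 + 4)/9 = (⅑)*0 = 0)
y(W) = -2*√(W + W²)
j = 24/913 (j = 1/(23/(-24) + 39) = 1/(23*(-1/24) + 39) = 1/(-23/24 + 39) = 1/(913/24) = 24/913 ≈ 0.026287)
y(l)*15 + j = -2*√(0*(1 + 0))*15 + 24/913 = -2*√(0*1)*15 + 24/913 = -2*√0*15 + 24/913 = -2*0*15 + 24/913 = 0*15 + 24/913 = 0 + 24/913 = 24/913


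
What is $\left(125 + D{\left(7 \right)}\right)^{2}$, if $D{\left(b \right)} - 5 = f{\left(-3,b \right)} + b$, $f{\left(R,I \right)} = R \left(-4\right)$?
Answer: $22201$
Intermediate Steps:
$f{\left(R,I \right)} = - 4 R$
$D{\left(b \right)} = 17 + b$ ($D{\left(b \right)} = 5 + \left(\left(-4\right) \left(-3\right) + b\right) = 5 + \left(12 + b\right) = 17 + b$)
$\left(125 + D{\left(7 \right)}\right)^{2} = \left(125 + \left(17 + 7\right)\right)^{2} = \left(125 + 24\right)^{2} = 149^{2} = 22201$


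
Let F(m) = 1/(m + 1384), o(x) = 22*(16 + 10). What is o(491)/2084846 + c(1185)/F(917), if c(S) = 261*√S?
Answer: 286/1042423 + 600561*√1185 ≈ 2.0674e+7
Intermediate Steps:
o(x) = 572 (o(x) = 22*26 = 572)
F(m) = 1/(1384 + m)
o(491)/2084846 + c(1185)/F(917) = 572/2084846 + (261*√1185)/(1/(1384 + 917)) = 572*(1/2084846) + (261*√1185)/(1/2301) = 286/1042423 + (261*√1185)/(1/2301) = 286/1042423 + (261*√1185)*2301 = 286/1042423 + 600561*√1185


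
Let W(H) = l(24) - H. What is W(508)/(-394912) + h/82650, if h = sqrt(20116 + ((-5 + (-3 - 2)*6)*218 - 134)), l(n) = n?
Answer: 121/98728 + 4*sqrt(193)/41325 ≈ 0.0025703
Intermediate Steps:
W(H) = 24 - H
h = 8*sqrt(193) (h = sqrt(20116 + ((-5 - 5*6)*218 - 134)) = sqrt(20116 + ((-5 - 30)*218 - 134)) = sqrt(20116 + (-35*218 - 134)) = sqrt(20116 + (-7630 - 134)) = sqrt(20116 - 7764) = sqrt(12352) = 8*sqrt(193) ≈ 111.14)
W(508)/(-394912) + h/82650 = (24 - 1*508)/(-394912) + (8*sqrt(193))/82650 = (24 - 508)*(-1/394912) + (8*sqrt(193))*(1/82650) = -484*(-1/394912) + 4*sqrt(193)/41325 = 121/98728 + 4*sqrt(193)/41325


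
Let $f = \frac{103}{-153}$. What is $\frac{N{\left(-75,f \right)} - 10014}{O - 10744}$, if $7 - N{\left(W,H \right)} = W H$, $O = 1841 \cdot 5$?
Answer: $\frac{512932}{78489} \approx 6.5351$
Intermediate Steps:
$O = 9205$
$f = - \frac{103}{153}$ ($f = 103 \left(- \frac{1}{153}\right) = - \frac{103}{153} \approx -0.6732$)
$N{\left(W,H \right)} = 7 - H W$ ($N{\left(W,H \right)} = 7 - W H = 7 - H W$)
$\frac{N{\left(-75,f \right)} - 10014}{O - 10744} = \frac{\left(7 - \left(- \frac{103}{153}\right) \left(-75\right)\right) - 10014}{9205 - 10744} = \frac{\left(7 - \frac{2575}{51}\right) - 10014}{-1539} = \left(- \frac{2218}{51} - 10014\right) \left(- \frac{1}{1539}\right) = \left(- \frac{512932}{51}\right) \left(- \frac{1}{1539}\right) = \frac{512932}{78489}$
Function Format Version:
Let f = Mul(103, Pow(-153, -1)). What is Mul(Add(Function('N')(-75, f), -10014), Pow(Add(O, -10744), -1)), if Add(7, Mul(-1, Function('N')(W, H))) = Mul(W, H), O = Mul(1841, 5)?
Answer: Rational(512932, 78489) ≈ 6.5351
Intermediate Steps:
O = 9205
f = Rational(-103, 153) (f = Mul(103, Rational(-1, 153)) = Rational(-103, 153) ≈ -0.67320)
Function('N')(W, H) = Add(7, Mul(-1, H, W)) (Function('N')(W, H) = Add(7, Mul(-1, Mul(W, H))) = Add(7, Mul(-1, Mul(H, W))) = Add(7, Mul(-1, H, W)))
Mul(Add(Function('N')(-75, f), -10014), Pow(Add(O, -10744), -1)) = Mul(Add(Add(7, Mul(-1, Rational(-103, 153), -75)), -10014), Pow(Add(9205, -10744), -1)) = Mul(Add(Add(7, Rational(-2575, 51)), -10014), Pow(-1539, -1)) = Mul(Add(Rational(-2218, 51), -10014), Rational(-1, 1539)) = Mul(Rational(-512932, 51), Rational(-1, 1539)) = Rational(512932, 78489)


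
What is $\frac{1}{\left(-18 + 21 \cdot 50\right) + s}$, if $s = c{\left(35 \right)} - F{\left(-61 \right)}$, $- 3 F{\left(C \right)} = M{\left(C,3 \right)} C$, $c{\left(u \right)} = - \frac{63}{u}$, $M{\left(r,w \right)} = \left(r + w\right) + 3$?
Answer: $\frac{15}{32228} \approx 0.00046543$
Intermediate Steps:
$M{\left(r,w \right)} = 3 + r + w$
$F{\left(C \right)} = - \frac{C \left(6 + C\right)}{3}$ ($F{\left(C \right)} = - \frac{\left(3 + C + 3\right) C}{3} = - \frac{\left(6 + C\right) C}{3} = - \frac{C \left(6 + C\right)}{3}$)
$s = \frac{16748}{15}$ ($s = - \frac{63}{35} - \left(- \frac{1}{3}\right) \left(-61\right) \left(6 - 61\right) = \left(-63\right) \frac{1}{35} - \left(- \frac{1}{3}\right) \left(-61\right) \left(-55\right) = - \frac{9}{5} - - \frac{3355}{3} = - \frac{9}{5} + \frac{3355}{3} = \frac{16748}{15} \approx 1116.5$)
$\frac{1}{\left(-18 + 21 \cdot 50\right) + s} = \frac{1}{\left(-18 + 21 \cdot 50\right) + \frac{16748}{15}} = \frac{1}{\left(-18 + 1050\right) + \frac{16748}{15}} = \frac{1}{1032 + \frac{16748}{15}} = \frac{1}{\frac{32228}{15}} = \frac{15}{32228}$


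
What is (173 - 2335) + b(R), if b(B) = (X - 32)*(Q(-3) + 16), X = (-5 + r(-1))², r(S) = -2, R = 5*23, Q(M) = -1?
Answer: -1907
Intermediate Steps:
R = 115
X = 49 (X = (-5 - 2)² = (-7)² = 49)
b(B) = 255 (b(B) = (49 - 32)*(-1 + 16) = 17*15 = 255)
(173 - 2335) + b(R) = (173 - 2335) + 255 = -2162 + 255 = -1907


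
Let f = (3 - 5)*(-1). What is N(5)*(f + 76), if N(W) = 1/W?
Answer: 78/5 ≈ 15.600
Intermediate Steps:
f = 2 (f = -2*(-1) = 2)
N(5)*(f + 76) = (2 + 76)/5 = (⅕)*78 = 78/5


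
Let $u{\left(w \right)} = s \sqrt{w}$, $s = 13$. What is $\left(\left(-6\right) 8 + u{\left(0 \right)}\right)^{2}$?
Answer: $2304$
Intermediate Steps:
$u{\left(w \right)} = 13 \sqrt{w}$
$\left(\left(-6\right) 8 + u{\left(0 \right)}\right)^{2} = \left(\left(-6\right) 8 + 13 \sqrt{0}\right)^{2} = \left(-48 + 13 \cdot 0\right)^{2} = \left(-48 + 0\right)^{2} = \left(-48\right)^{2} = 2304$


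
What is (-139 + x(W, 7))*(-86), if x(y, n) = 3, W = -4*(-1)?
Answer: 11696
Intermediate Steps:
W = 4
(-139 + x(W, 7))*(-86) = (-139 + 3)*(-86) = -136*(-86) = 11696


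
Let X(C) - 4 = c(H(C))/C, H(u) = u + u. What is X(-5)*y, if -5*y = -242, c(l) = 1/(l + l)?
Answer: 48521/250 ≈ 194.08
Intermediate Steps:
H(u) = 2*u
c(l) = 1/(2*l)
y = 242/5 (y = -⅕*(-242) = 242/5 ≈ 48.400)
X(C) = 4 + 1/(4*C²) (X(C) = 4 + (1/(2*((2*C))))/C = 4 + ((1/(2*C))/2)/C = 4 + (1/(4*C))/C = 4 + 1/(4*C²))
X(-5)*y = (4 + (¼)/(-5)²)*(242/5) = (4 + (¼)*(1/25))*(242/5) = (4 + 1/100)*(242/5) = (401/100)*(242/5) = 48521/250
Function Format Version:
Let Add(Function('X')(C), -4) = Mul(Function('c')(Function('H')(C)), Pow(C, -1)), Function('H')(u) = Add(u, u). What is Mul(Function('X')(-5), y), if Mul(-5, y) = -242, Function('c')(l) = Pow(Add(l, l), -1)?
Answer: Rational(48521, 250) ≈ 194.08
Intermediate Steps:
Function('H')(u) = Mul(2, u)
Function('c')(l) = Mul(Rational(1, 2), Pow(l, -1)) (Function('c')(l) = Pow(Mul(2, l), -1) = Mul(Rational(1, 2), Pow(l, -1)))
y = Rational(242, 5) (y = Mul(Rational(-1, 5), -242) = Rational(242, 5) ≈ 48.400)
Function('X')(C) = Add(4, Mul(Rational(1, 4), Pow(C, -2))) (Function('X')(C) = Add(4, Mul(Mul(Rational(1, 2), Pow(Mul(2, C), -1)), Pow(C, -1))) = Add(4, Mul(Mul(Rational(1, 2), Mul(Rational(1, 2), Pow(C, -1))), Pow(C, -1))) = Add(4, Mul(Mul(Rational(1, 4), Pow(C, -1)), Pow(C, -1))) = Add(4, Mul(Rational(1, 4), Pow(C, -2))))
Mul(Function('X')(-5), y) = Mul(Add(4, Mul(Rational(1, 4), Pow(-5, -2))), Rational(242, 5)) = Mul(Add(4, Mul(Rational(1, 4), Rational(1, 25))), Rational(242, 5)) = Mul(Add(4, Rational(1, 100)), Rational(242, 5)) = Mul(Rational(401, 100), Rational(242, 5)) = Rational(48521, 250)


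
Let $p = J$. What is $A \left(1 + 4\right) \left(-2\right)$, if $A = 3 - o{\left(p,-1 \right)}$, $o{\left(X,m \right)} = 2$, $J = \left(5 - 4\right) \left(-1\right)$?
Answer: $-10$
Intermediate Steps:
$J = -1$ ($J = 1 \left(-1\right) = -1$)
$p = -1$
$A = 1$ ($A = 3 - 2 = 1$)
$A \left(1 + 4\right) \left(-2\right) = 1 \left(1 + 4\right) \left(-2\right) = 1 \cdot 5 \left(-2\right) = 5 \left(-2\right) = -10$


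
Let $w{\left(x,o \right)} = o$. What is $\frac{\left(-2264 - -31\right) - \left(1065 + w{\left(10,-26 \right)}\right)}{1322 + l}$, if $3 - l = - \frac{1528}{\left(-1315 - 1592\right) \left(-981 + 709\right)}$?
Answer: $- \frac{323397936}{130960541} \approx -2.4694$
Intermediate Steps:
$l = \frac{296705}{98838}$ ($l = 3 - - \frac{1528}{\left(-1315 - 1592\right) \left(-981 + 709\right)} = 3 - - \frac{1528}{\left(-2907\right) \left(-272\right)} = 3 - - \frac{1528}{790704} = 3 - \left(-1528\right) \frac{1}{790704} = 3 - - \frac{191}{98838} = 3 + \frac{191}{98838} = \frac{296705}{98838} \approx 3.0019$)
$\frac{\left(-2264 - -31\right) - \left(1065 + w{\left(10,-26 \right)}\right)}{1322 + l} = \frac{\left(-2264 - -31\right) - 1039}{1322 + \frac{296705}{98838}} = \frac{\left(-2264 + 31\right) + \left(-1065 + 26\right)}{\frac{130960541}{98838}} = \left(-2233 - 1039\right) \frac{98838}{130960541} = \left(-3272\right) \frac{98838}{130960541} = - \frac{323397936}{130960541}$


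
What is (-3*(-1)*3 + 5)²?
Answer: 196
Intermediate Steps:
(-3*(-1)*3 + 5)² = (3*3 + 5)² = (9 + 5)² = 14² = 196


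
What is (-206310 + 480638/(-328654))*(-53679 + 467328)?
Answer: -14023753294411161/164327 ≈ -8.5341e+10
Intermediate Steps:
(-206310 + 480638/(-328654))*(-53679 + 467328) = (-206310 + 480638*(-1/328654))*413649 = (-206310 - 240319/164327)*413649 = -33902543689/164327*413649 = -14023753294411161/164327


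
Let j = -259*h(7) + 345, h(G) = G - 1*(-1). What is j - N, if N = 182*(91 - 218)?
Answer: 21387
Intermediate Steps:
h(G) = 1 + G (h(G) = G + 1 = 1 + G)
j = -1727 (j = -259*(1 + 7) + 345 = -259*8 + 345 = -2072 + 345 = -1727)
N = -23114 (N = 182*(-127) = -23114)
j - N = -1727 - 1*(-23114) = -1727 + 23114 = 21387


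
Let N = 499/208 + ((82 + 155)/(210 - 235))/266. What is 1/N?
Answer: 691600/1634527 ≈ 0.42312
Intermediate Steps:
N = 1634527/691600 (N = 499*(1/208) + (237/(-25))*(1/266) = 499/208 + (237*(-1/25))*(1/266) = 499/208 - 237/25*1/266 = 499/208 - 237/6650 = 1634527/691600 ≈ 2.3634)
1/N = 1/(1634527/691600) = 691600/1634527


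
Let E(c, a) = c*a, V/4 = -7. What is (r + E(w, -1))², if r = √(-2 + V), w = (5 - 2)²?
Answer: (9 - I*√30)² ≈ 51.0 - 98.59*I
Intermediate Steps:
V = -28 (V = 4*(-7) = -28)
w = 9 (w = 3² = 9)
r = I*√30 (r = √(-2 - 28) = √(-30) = I*√30 ≈ 5.4772*I)
E(c, a) = a*c
(r + E(w, -1))² = (I*√30 - 1*9)² = (I*√30 - 9)² = (-9 + I*√30)²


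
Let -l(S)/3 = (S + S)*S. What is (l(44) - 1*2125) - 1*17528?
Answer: -31269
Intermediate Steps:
l(S) = -6*S² (l(S) = -3*(S + S)*S = -3*2*S*S = -6*S²)
(l(44) - 1*2125) - 1*17528 = (-6*44² - 1*2125) - 1*17528 = (-6*1936 - 2125) - 17528 = (-11616 - 2125) - 17528 = -13741 - 17528 = -31269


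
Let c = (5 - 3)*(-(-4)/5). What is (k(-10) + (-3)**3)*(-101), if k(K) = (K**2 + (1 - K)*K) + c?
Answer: 17877/5 ≈ 3575.4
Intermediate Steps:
c = 8/5 (c = 2*(-(-4)/5) = 2*(-1*(-4/5)) = 2*(4/5) = 8/5 ≈ 1.6000)
k(K) = 8/5 + K**2 + K*(1 - K) (k(K) = (K**2 + (1 - K)*K) + 8/5 = (K**2 + K*(1 - K)) + 8/5 = 8/5 + K**2 + K*(1 - K))
(k(-10) + (-3)**3)*(-101) = ((8/5 - 10) + (-3)**3)*(-101) = (-42/5 - 27)*(-101) = -177/5*(-101) = 17877/5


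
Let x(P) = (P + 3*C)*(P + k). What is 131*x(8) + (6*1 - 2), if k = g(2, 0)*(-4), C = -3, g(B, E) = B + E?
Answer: 4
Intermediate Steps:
k = -8 (k = (2 + 0)*(-4) = 2*(-4) = -8)
x(P) = (-9 + P)*(-8 + P) (x(P) = (P + 3*(-3))*(P - 8) = (P - 9)*(-8 + P) = (-9 + P)*(-8 + P))
131*x(8) + (6*1 - 2) = 131*(72 + 8**2 - 17*8) + (6*1 - 2) = 131*(72 + 64 - 136) + (6 - 2) = 131*0 + 4 = 0 + 4 = 4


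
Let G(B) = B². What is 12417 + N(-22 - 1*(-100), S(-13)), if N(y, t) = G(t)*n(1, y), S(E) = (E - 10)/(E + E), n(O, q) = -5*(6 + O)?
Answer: 8375377/676 ≈ 12390.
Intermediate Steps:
n(O, q) = -30 - 5*O
S(E) = (-10 + E)/(2*E) (S(E) = (-10 + E)/((2*E)) = (-10 + E)*(1/(2*E)) = (-10 + E)/(2*E))
N(y, t) = -35*t² (N(y, t) = t²*(-30 - 5*1) = t²*(-30 - 5) = t²*(-35) = -35*t²)
12417 + N(-22 - 1*(-100), S(-13)) = 12417 - 35*(-10 - 13)²/676 = 12417 - 35*((½)*(-1/13)*(-23))² = 12417 - 35*(23/26)² = 12417 - 35*529/676 = 12417 - 18515/676 = 8375377/676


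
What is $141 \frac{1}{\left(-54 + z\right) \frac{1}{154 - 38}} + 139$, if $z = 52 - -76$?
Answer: $\frac{13321}{37} \approx 360.03$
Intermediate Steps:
$z = 128$ ($z = 52 + 76 = 128$)
$141 \frac{1}{\left(-54 + z\right) \frac{1}{154 - 38}} + 139 = 141 \frac{1}{\left(-54 + 128\right) \frac{1}{154 - 38}} + 139 = 141 \frac{1}{74 \cdot \frac{1}{116}} + 139 = 141 \frac{\frac{1}{\frac{1}{116}}}{74} + 139 = 141 \cdot \frac{1}{74} \cdot 116 + 139 = 141 \cdot \frac{58}{37} + 139 = \frac{8178}{37} + 139 = \frac{13321}{37}$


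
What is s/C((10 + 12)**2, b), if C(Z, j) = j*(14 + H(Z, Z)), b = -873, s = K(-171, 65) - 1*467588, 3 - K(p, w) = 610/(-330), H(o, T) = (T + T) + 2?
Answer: 3857561/7087014 ≈ 0.54431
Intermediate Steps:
H(o, T) = 2 + 2*T (H(o, T) = 2*T + 2 = 2 + 2*T)
K(p, w) = 160/33 (K(p, w) = 3 - 610/(-330) = 3 - 610*(-1)/330 = 3 - 1*(-61/33) = 3 + 61/33 = 160/33)
s = -15430244/33 (s = 160/33 - 1*467588 = 160/33 - 467588 = -15430244/33 ≈ -4.6758e+5)
C(Z, j) = j*(16 + 2*Z) (C(Z, j) = j*(14 + (2 + 2*Z)) = j*(16 + 2*Z))
s/C((10 + 12)**2, b) = -15430244*(-1/(1746*(8 + (10 + 12)**2)))/33 = -15430244*(-1/(1746*(8 + 22**2)))/33 = -15430244*(-1/(1746*(8 + 484)))/33 = -15430244/(33*(2*(-873)*492)) = -15430244/33/(-859032) = -15430244/33*(-1/859032) = 3857561/7087014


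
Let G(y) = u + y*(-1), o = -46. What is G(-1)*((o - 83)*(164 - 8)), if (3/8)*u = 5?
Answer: -288444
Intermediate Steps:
u = 40/3 (u = (8/3)*5 = 40/3 ≈ 13.333)
G(y) = 40/3 - y (G(y) = 40/3 + y*(-1) = 40/3 - y)
G(-1)*((o - 83)*(164 - 8)) = (40/3 - 1*(-1))*((-46 - 83)*(164 - 8)) = (40/3 + 1)*(-129*156) = (43/3)*(-20124) = -288444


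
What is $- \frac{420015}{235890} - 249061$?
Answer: $- \frac{3916761287}{15726} \approx -2.4906 \cdot 10^{5}$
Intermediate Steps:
$- \frac{420015}{235890} - 249061 = \left(-420015\right) \frac{1}{235890} - 249061 = - \frac{28001}{15726} - 249061 = - \frac{3916761287}{15726}$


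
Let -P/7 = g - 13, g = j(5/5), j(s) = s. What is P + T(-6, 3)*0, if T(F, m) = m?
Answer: 84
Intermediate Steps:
g = 1 (g = 5/5 = 5*(1/5) = 1)
P = 84 (P = -7*(1 - 13) = -7*(-12) = 84)
P + T(-6, 3)*0 = 84 + 3*0 = 84 + 0 = 84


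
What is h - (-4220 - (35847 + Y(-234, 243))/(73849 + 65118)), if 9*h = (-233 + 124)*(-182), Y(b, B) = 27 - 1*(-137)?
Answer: 8035118105/1250703 ≈ 6424.5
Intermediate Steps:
Y(b, B) = 164 (Y(b, B) = 27 + 137 = 164)
h = 19838/9 (h = ((-233 + 124)*(-182))/9 = (-109*(-182))/9 = (⅑)*19838 = 19838/9 ≈ 2204.2)
h - (-4220 - (35847 + Y(-234, 243))/(73849 + 65118)) = 19838/9 - (-4220 - (35847 + 164)/(73849 + 65118)) = 19838/9 - (-4220 - 36011/138967) = 19838/9 - 1*(-586476751/138967) = 19838/9 + 586476751/138967 = 8035118105/1250703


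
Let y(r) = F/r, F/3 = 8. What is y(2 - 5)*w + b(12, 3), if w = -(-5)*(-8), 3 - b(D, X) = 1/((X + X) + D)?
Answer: 5813/18 ≈ 322.94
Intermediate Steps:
F = 24 (F = 3*8 = 24)
y(r) = 24/r
b(D, X) = 3 - 1/(D + 2*X) (b(D, X) = 3 - 1/((X + X) + D) = 3 - 1/(2*X + D) = 3 - 1/(D + 2*X))
w = -40 (w = -1*40 = -40)
y(2 - 5)*w + b(12, 3) = (24/(2 - 5))*(-40) + (-1 + 3*12 + 6*3)/(12 + 2*3) = (24/(-3))*(-40) + (-1 + 36 + 18)/(12 + 6) = (24*(-⅓))*(-40) + 53/18 = -8*(-40) + (1/18)*53 = 320 + 53/18 = 5813/18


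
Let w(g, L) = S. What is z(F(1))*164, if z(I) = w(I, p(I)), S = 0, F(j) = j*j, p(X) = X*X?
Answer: 0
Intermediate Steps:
p(X) = X²
F(j) = j²
w(g, L) = 0
z(I) = 0
z(F(1))*164 = 0*164 = 0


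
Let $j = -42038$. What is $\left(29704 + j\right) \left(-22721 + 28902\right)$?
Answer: $-76236454$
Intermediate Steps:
$\left(29704 + j\right) \left(-22721 + 28902\right) = \left(29704 - 42038\right) \left(-22721 + 28902\right) = \left(-12334\right) 6181 = -76236454$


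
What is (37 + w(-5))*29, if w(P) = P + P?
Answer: 783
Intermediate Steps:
w(P) = 2*P
(37 + w(-5))*29 = (37 + 2*(-5))*29 = (37 - 10)*29 = 27*29 = 783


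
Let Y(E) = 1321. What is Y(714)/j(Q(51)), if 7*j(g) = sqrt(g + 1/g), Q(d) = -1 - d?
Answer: -18494*I*sqrt(35165)/2705 ≈ -1282.1*I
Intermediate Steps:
j(g) = sqrt(g + 1/g)/7
Y(714)/j(Q(51)) = 1321/((sqrt((-1 - 1*51) + 1/(-1 - 1*51))/7)) = 1321/((sqrt((-1 - 51) + 1/(-1 - 51))/7)) = 1321/((sqrt(-52 + 1/(-52))/7)) = 1321/((sqrt(-52 - 1/52)/7)) = 1321/((sqrt(-2705/52)/7)) = 1321/(((I*sqrt(35165)/26)/7)) = 1321/((I*sqrt(35165)/182)) = 1321*(-14*I*sqrt(35165)/2705) = -18494*I*sqrt(35165)/2705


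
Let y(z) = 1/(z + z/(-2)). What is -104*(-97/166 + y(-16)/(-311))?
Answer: 1567605/25813 ≈ 60.729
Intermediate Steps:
y(z) = 2/z (y(z) = 1/(z + z*(-½)) = 1/(z - z/2) = 1/(z/2) = 2/z)
-104*(-97/166 + y(-16)/(-311)) = -104*(-97/166 + (2/(-16))/(-311)) = -104*(-97*1/166 + (2*(-1/16))*(-1/311)) = -104*(-97/166 - ⅛*(-1/311)) = -104*(-97/166 + 1/2488) = -104*(-120585/206504) = 1567605/25813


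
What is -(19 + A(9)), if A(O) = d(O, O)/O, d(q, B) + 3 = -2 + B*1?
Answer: -175/9 ≈ -19.444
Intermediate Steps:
d(q, B) = -5 + B (d(q, B) = -3 + (-2 + B*1) = -3 + (-2 + B) = -5 + B)
A(O) = (-5 + O)/O
-(19 + A(9)) = -(19 + (-5 + 9)/9) = -(19 + (1/9)*4) = -(19 + 4/9) = -1*175/9 = -175/9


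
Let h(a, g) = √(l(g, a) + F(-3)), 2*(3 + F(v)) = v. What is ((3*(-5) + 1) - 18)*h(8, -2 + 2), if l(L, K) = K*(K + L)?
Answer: -16*√238 ≈ -246.84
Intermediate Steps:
F(v) = -3 + v/2
h(a, g) = √(-9/2 + a*(a + g)) (h(a, g) = √(a*(a + g) + (-3 + (½)*(-3))) = √(a*(a + g) + (-3 - 3/2)) = √(a*(a + g) - 9/2) = √(-9/2 + a*(a + g)))
((3*(-5) + 1) - 18)*h(8, -2 + 2) = ((3*(-5) + 1) - 18)*(√2*√(-9 + 2*8*(8 + (-2 + 2)))/2) = ((-15 + 1) - 18)*(√2*√(-9 + 2*8*(8 + 0))/2) = (-14 - 18)*(√2*√(-9 + 2*8*8)/2) = -16*√2*√(-9 + 128) = -16*√2*√119 = -16*√238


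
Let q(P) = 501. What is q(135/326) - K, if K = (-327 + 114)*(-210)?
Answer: -44229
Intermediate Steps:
K = 44730 (K = -213*(-210) = 44730)
q(135/326) - K = 501 - 1*44730 = 501 - 44730 = -44229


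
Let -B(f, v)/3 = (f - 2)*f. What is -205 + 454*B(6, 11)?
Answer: -32893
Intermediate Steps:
B(f, v) = -3*f*(-2 + f) (B(f, v) = -3*(f - 2)*f = -3*(-2 + f)*f = -3*f*(-2 + f))
-205 + 454*B(6, 11) = -205 + 454*(3*6*(2 - 1*6)) = -205 + 454*(3*6*(2 - 6)) = -205 + 454*(3*6*(-4)) = -205 + 454*(-72) = -205 - 32688 = -32893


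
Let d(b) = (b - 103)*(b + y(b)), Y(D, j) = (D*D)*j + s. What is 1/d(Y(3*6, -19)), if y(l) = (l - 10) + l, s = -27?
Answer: 1/116661874 ≈ 8.5718e-9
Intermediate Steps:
y(l) = -10 + 2*l (y(l) = (-10 + l) + l = -10 + 2*l)
Y(D, j) = -27 + j*D² (Y(D, j) = (D*D)*j - 27 = D²*j - 27 = j*D² - 27 = -27 + j*D²)
d(b) = (-103 + b)*(-10 + 3*b) (d(b) = (b - 103)*(b + (-10 + 2*b)) = (-103 + b)*(-10 + 3*b))
1/d(Y(3*6, -19)) = 1/(1030 - 319*(-27 - 19*(3*6)²) + 3*(-27 - 19*(3*6)²)²) = 1/(1030 - 319*(-27 - 19*18²) + 3*(-27 - 19*18²)²) = 1/(1030 - 319*(-27 - 19*324) + 3*(-27 - 19*324)²) = 1/(1030 - 319*(-27 - 6156) + 3*(-27 - 6156)²) = 1/(1030 - 319*(-6183) + 3*(-6183)²) = 1/(1030 + 1972377 + 3*38229489) = 1/(1030 + 1972377 + 114688467) = 1/116661874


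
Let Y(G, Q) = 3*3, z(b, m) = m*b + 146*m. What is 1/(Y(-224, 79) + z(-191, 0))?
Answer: 1/9 ≈ 0.11111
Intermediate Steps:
z(b, m) = 146*m + b*m (z(b, m) = b*m + 146*m = 146*m + b*m)
Y(G, Q) = 9
1/(Y(-224, 79) + z(-191, 0)) = 1/(9 + 0*(146 - 191)) = 1/(9 + 0*(-45)) = 1/(9 + 0) = 1/9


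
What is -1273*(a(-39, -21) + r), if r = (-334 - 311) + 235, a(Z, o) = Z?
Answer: 571577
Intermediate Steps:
r = -410 (r = -645 + 235 = -410)
-1273*(a(-39, -21) + r) = -1273*(-39 - 410) = -1273*(-449) = 571577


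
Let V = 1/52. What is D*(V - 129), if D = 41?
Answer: -274987/52 ≈ -5288.2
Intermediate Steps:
V = 1/52 ≈ 0.019231
D*(V - 129) = 41*(1/52 - 129) = 41*(-6707/52) = -274987/52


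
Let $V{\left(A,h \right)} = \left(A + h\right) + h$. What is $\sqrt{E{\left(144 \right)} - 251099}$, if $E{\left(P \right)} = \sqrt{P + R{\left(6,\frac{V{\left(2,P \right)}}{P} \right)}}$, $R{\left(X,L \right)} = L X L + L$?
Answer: $\frac{\sqrt{-36158256 + 2 \sqrt{883086}}}{12} \approx 501.08 i$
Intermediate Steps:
$V{\left(A,h \right)} = A + 2 h$
$R{\left(X,L \right)} = L + X L^{2}$ ($R{\left(X,L \right)} = X L^{2} + L = L + X L^{2}$)
$E{\left(P \right)} = \sqrt{P + \frac{\left(1 + \frac{6 \left(2 + 2 P\right)}{P}\right) \left(2 + 2 P\right)}{P}}$ ($E{\left(P \right)} = \sqrt{P + \frac{2 + 2 P}{P} \left(1 + \frac{2 + 2 P}{P} 6\right)} = \sqrt{P + \frac{2 + 2 P}{P} \left(1 + \frac{6 \left(2 + 2 P\right)}{P}\right)} = \sqrt{P + \frac{\left(1 + \frac{6 \left(2 + 2 P\right)}{P}\right) \left(2 + 2 P\right)}{P}}$)
$\sqrt{E{\left(144 \right)} - 251099} = \sqrt{\sqrt{26 + 144 + \frac{24}{20736} + \frac{50}{144}} - 251099} = \sqrt{\sqrt{26 + 144 + 24 \cdot \frac{1}{20736} + 50 \cdot \frac{1}{144}} - 251099} = \sqrt{\sqrt{26 + 144 + \frac{1}{864} + \frac{25}{72}} - 251099} = \sqrt{\sqrt{\frac{147181}{864}} - 251099} = \sqrt{\frac{\sqrt{883086}}{72} - 251099} = \sqrt{-251099 + \frac{\sqrt{883086}}{72}}$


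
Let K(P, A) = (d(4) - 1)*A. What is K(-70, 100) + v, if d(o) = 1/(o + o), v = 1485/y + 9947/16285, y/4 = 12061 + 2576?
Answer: -27606893523/317818060 ≈ -86.864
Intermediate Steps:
y = 58548 (y = 4*(12061 + 2576) = 4*14637 = 58548)
v = 202186727/317818060 (v = 1485/58548 + 9947/16285 = 1485*(1/58548) + 9947*(1/16285) = 495/19516 + 9947/16285 = 202186727/317818060 ≈ 0.63617)
d(o) = 1/(2*o)
K(P, A) = -7*A/8 (K(P, A) = ((½)/4 - 1)*A = ((½)*(¼) - 1)*A = (⅛ - 1)*A = -7*A/8)
K(-70, 100) + v = -7/8*100 + 202186727/317818060 = -175/2 + 202186727/317818060 = -27606893523/317818060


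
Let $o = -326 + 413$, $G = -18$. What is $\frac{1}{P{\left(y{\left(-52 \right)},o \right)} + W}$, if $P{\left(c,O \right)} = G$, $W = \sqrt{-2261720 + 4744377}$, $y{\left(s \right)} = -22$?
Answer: $\frac{18}{2482333} + \frac{\sqrt{2482657}}{2482333} \approx 0.000642$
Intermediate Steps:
$o = 87$
$W = \sqrt{2482657} \approx 1575.6$
$P{\left(c,O \right)} = -18$
$\frac{1}{P{\left(y{\left(-52 \right)},o \right)} + W} = \frac{1}{-18 + \sqrt{2482657}}$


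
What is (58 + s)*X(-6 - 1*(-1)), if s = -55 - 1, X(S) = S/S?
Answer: 2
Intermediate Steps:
X(S) = 1
s = -56
(58 + s)*X(-6 - 1*(-1)) = (58 - 56)*1 = 2*1 = 2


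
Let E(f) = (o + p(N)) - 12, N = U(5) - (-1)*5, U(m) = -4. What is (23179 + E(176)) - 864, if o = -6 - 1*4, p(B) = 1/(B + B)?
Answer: 44587/2 ≈ 22294.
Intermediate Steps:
N = 1 (N = -4 - (-1)*5 = -4 - 1*(-5) = -4 + 5 = 1)
p(B) = 1/(2*B)
o = -10 (o = -6 - 4 = -10)
E(f) = -43/2 (E(f) = (-10 + (1/2)/1) - 12 = (-10 + (1/2)*1) - 12 = (-10 + 1/2) - 12 = -19/2 - 12 = -43/2)
(23179 + E(176)) - 864 = (23179 - 43/2) - 864 = 46315/2 - 864 = 44587/2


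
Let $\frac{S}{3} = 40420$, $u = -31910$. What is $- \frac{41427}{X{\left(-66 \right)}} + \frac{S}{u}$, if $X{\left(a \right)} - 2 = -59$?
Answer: $\frac{43834125}{60629} \approx 722.99$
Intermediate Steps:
$X{\left(a \right)} = -57$ ($X{\left(a \right)} = 2 - 59 = -57$)
$S = 121260$ ($S = 3 \cdot 40420 = 121260$)
$- \frac{41427}{X{\left(-66 \right)}} + \frac{S}{u} = - \frac{41427}{-57} + \frac{121260}{-31910} = \left(-41427\right) \left(- \frac{1}{57}\right) + 121260 \left(- \frac{1}{31910}\right) = \frac{13809}{19} - \frac{12126}{3191} = \frac{43834125}{60629}$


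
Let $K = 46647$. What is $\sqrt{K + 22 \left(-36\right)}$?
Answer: $3 \sqrt{5095} \approx 214.14$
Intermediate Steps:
$\sqrt{K + 22 \left(-36\right)} = \sqrt{46647 + 22 \left(-36\right)} = \sqrt{46647 - 792} = \sqrt{45855} = 3 \sqrt{5095}$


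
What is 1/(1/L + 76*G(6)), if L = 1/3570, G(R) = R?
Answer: 1/4026 ≈ 0.00024839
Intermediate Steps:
L = 1/3570 ≈ 0.00028011
1/(1/L + 76*G(6)) = 1/(1/(1/3570) + 76*6) = 1/(3570 + 456) = 1/4026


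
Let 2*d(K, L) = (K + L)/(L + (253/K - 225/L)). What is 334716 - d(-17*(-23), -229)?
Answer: 98758395627/295051 ≈ 3.3472e+5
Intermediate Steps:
d(K, L) = (K + L)/(2*(L - 225/L + 253/K)) (d(K, L) = ((K + L)/(L + (253/K - 225/L)))/2 = ((K + L)/(L + (-225/L + 253/K)))/2 = ((K + L)/(L - 225/L + 253/K))/2 = (K + L)/(2*(L - 225/L + 253/K)))
334716 - d(-17*(-23), -229) = 334716 - (-17*(-23))*(-229)*(-17*(-23) - 229)/(2*(-(-3825)*(-23) + 253*(-229) - 17*(-23)*(-229)²)) = 334716 - 391*(-229)*(391 - 229)/(2*(-225*391 - 57937 + 391*52441)) = 334716 - 391*(-229)*162/(2*(-87975 - 57937 + 20504431)) = 334716 - 391*(-229)*162/(2*20358519) = 334716 - 1*(-105111/295051) = 334716 + 105111/295051 = 98758395627/295051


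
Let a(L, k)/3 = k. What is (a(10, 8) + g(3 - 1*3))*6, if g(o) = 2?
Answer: 156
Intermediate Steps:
a(L, k) = 3*k
(a(10, 8) + g(3 - 1*3))*6 = (3*8 + 2)*6 = (24 + 2)*6 = 26*6 = 156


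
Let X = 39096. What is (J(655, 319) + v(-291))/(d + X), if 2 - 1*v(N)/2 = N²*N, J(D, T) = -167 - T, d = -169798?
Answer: -24641930/65351 ≈ -377.07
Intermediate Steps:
v(N) = 4 - 2*N³ (v(N) = 4 - 2*N²*N = 4 - 2*N³)
(J(655, 319) + v(-291))/(d + X) = ((-167 - 1*319) + (4 - 2*(-291)³))/(-169798 + 39096) = ((-167 - 319) + (4 - 2*(-24642171)))/(-130702) = (-486 + (4 + 49284342))*(-1/130702) = (-486 + 49284346)*(-1/130702) = 49283860*(-1/130702) = -24641930/65351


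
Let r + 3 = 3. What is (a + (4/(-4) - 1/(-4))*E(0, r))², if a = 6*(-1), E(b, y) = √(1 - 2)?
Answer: 567/16 + 9*I ≈ 35.438 + 9.0*I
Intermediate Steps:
r = 0 (r = -3 + 3 = 0)
E(b, y) = I (E(b, y) = √(-1) = I)
a = -6
(a + (4/(-4) - 1/(-4))*E(0, r))² = (-6 + (4/(-4) - 1/(-4))*I)² = (-6 + (4*(-¼) - 1*(-¼))*I)² = (-6 + (-1 + ¼)*I)² = (-6 - 3*I/4)²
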